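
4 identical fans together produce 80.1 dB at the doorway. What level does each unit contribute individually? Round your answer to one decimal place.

74.1 dB

4 equal contributions raise the level by 10·log₁₀ 4 = 6.021 dB, so each unit alone gives 80.1 − 6.021.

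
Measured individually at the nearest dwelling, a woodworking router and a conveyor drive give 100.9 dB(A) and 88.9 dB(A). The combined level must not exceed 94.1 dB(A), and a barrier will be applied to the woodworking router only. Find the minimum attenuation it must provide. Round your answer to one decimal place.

8.4 dB

The untreated sources together contribute 10^(88.9/10) = 7.762e+08, i.e. 88.90 dB(A).
The limit corresponds to 10^(94.1/10) = 2.570e+09; subtracting the fixed part leaves 1.794e+09 for the woodworking router, i.e. 92.54 dB(A).
Required insertion loss = 100.9 − 92.54 = 8.36 dB.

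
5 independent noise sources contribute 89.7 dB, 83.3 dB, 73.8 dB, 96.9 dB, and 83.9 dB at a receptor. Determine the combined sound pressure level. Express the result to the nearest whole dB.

For uncorrelated sources the intensities add, so convert each level to linear form, sum, and take 10·log₁₀ of the total.
Σ 10^(L/10) = 10^(89.7/10) + 10^(83.3/10) + 10^(73.8/10) + 10^(96.9/10) + 10^(83.9/10) = 6.314e+09.
L_total = 10·log₁₀(6.314e+09) = 98.00 dB.

98 dB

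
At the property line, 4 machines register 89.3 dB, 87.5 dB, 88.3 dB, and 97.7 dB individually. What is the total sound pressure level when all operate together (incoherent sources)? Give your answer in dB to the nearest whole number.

99 dB

Incoherent sources combine by intensity addition: L_total = 10·log₁₀(Σ 10^(L_i/10)).
Σ 10^(L/10) = 10^(89.3/10) + 10^(87.5/10) + 10^(88.3/10) + 10^(97.7/10) = 7.978e+09.
L_total = 10·log₁₀(7.978e+09) = 99.02 dB.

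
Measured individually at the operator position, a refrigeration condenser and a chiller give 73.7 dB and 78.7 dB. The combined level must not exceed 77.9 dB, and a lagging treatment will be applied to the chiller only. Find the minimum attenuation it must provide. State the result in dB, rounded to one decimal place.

Fixed contribution from the other source: Σ 10^(L/10) = 10^(73.7/10) = 2.344e+07 (73.70 dB).
To meet 77.9 dB overall, the treated chiller may contribute at most 10^(77.9/10) − 2.344e+07 = 3.822e+07, i.e. 75.82 dB.
Required insertion loss = 78.7 − 75.82 = 2.88 dB.

2.9 dB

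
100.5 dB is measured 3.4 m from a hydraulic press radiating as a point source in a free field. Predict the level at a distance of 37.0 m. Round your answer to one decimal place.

79.8 dB

Spherical spreading from a point source gives a 20·log₁₀(r₂/r₁) drop.
L₂ = 100.5 − 20·log₁₀(37.0/3.4) = 100.5 − 20.734 = 79.77 dB.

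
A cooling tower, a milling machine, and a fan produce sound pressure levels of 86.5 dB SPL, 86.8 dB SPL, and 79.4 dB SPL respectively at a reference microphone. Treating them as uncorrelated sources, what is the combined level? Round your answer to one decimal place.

90.1 dB SPL

For uncorrelated sources the intensities add, so convert each level to linear form, sum, and take 10·log₁₀ of the total.
Σ 10^(L/10) = 10^(86.5/10) + 10^(86.8/10) + 10^(79.4/10) = 1.012e+09.
L_total = 10·log₁₀(1.012e+09) = 90.05 dB SPL.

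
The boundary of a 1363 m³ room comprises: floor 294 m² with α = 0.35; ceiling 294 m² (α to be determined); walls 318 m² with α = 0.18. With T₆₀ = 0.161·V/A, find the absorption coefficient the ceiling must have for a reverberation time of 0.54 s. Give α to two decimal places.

0.84

A = 0.161·V/T₆₀ = 0.161·1363/0.54 = 406.38 m² sabins.
Absorption from the other surfaces = 294·0.35 + 318·0.18 = 160.14 m², so the ceiling must supply 246.24 m² over 294 m².
α = 246.24/294 = 0.838.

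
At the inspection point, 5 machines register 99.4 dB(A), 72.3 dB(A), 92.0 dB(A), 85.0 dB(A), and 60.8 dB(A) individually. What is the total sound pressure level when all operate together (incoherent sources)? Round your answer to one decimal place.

For uncorrelated sources the intensities add, so convert each level to linear form, sum, and take 10·log₁₀ of the total.
Σ 10^(L/10) = 10^(99.4/10) + 10^(72.3/10) + 10^(92.0/10) + 10^(85.0/10) + 10^(60.8/10) = 1.063e+10.
L_total = 10·log₁₀(1.063e+10) = 100.26 dB(A).

100.3 dB(A)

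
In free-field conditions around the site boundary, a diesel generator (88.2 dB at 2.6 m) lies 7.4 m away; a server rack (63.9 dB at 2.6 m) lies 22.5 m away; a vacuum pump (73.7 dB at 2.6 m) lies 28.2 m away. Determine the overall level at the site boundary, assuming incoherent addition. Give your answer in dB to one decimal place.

79.1 dB

Apply inverse-square spreading to bring every level to the receiver, then sum 10^(L/10).
diesel generator: 88.2 − 20·log₁₀(7.4/2.6) = 88.2 − 9.09 = 79.11 dB.
server rack: 63.9 − 20·log₁₀(22.5/2.6) = 63.9 − 18.74 = 45.16 dB.
vacuum pump: 73.7 − 20·log₁₀(28.2/2.6) = 73.7 − 20.71 = 52.99 dB.
Σ 10^(L/10) = 8.179e+07 → L_total = 10·log₁₀(8.179e+07) = 79.13 dB.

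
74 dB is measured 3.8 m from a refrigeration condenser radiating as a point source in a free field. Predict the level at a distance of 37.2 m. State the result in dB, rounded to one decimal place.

Spherical spreading from a point source gives a 20·log₁₀(r₂/r₁) drop.
L₂ = 74 − 20·log₁₀(37.2/3.8) = 74 − 19.815 = 54.18 dB.

54.2 dB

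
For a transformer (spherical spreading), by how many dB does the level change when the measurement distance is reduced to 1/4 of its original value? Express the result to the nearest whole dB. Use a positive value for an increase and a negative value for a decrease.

With spherical spreading the level changes by −20·log₁₀(r₂/r₁).
ΔL = −20·log₁₀(0.25) = +12.04 dB.

+12 dB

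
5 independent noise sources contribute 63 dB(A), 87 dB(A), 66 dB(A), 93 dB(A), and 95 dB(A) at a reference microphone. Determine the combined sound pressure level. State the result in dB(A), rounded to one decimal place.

97.5 dB(A)

Incoherent sources combine by intensity addition: L_total = 10·log₁₀(Σ 10^(L_i/10)).
Σ 10^(L/10) = 10^(63/10) + 10^(87/10) + 10^(66/10) + 10^(93/10) + 10^(95/10) = 5.665e+09.
L_total = 10·log₁₀(5.665e+09) = 97.53 dB(A).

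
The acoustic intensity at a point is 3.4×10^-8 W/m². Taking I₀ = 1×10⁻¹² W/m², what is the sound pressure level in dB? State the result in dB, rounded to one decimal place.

45.3 dB

I/I₀ = 3.4×10^-8/10⁻¹² = 3.4×10^4, and L = 10·log₁₀(I/I₀).
L = 10·(0.5315 + 4) = 45.31 dB.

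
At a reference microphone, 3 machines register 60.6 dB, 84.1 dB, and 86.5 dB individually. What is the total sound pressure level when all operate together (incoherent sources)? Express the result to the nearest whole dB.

For uncorrelated sources the intensities add, so convert each level to linear form, sum, and take 10·log₁₀ of the total.
Σ 10^(L/10) = 10^(60.6/10) + 10^(84.1/10) + 10^(86.5/10) = 7.049e+08.
L_total = 10·log₁₀(7.049e+08) = 88.48 dB.

88 dB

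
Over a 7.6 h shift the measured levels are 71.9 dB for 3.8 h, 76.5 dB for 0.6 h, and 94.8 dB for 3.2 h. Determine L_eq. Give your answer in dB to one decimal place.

Weight each interval's intensity by its duration and average over T = 7.6 h:
Σ tᵢ·10^(Lᵢ/10) = 3.8·10^(71.9/10) + 0.6·10^(76.5/10) + 3.2·10^(94.8/10) = 9.750e+09.
L_eq = 10·log₁₀(9.750e+09/7.6) = 91.08 dB.

91.1 dB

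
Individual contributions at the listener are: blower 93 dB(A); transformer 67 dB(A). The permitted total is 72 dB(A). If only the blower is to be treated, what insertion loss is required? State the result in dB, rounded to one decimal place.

Everything except the blower sums to 10^(67/10) = 5.012e+06 in linear terms, 67.00 dB(A).
To meet 72 dB(A) overall, the treated blower may contribute at most 10^(72/10) − 5.012e+06 = 1.084e+07, i.e. 70.35 dB(A).
So the blower must be reduced from 93 to 70.35 dB(A): IL = 22.65 dB.

22.7 dB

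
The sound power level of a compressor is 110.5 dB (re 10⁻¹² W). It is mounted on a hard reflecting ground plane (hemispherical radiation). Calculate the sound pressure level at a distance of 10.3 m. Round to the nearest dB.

82 dB

L_p = L_w − 10·log₁₀(2π·r²) with r = 10.3 m.
2π·r² = 666.6 m², 10·log₁₀ of that is 28.239 dB.
L_p = 110.5 − 28.239 = 82.26 dB.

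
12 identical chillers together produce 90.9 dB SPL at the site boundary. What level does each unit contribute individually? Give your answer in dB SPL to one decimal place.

80.1 dB SPL

For N identical incoherent sources L_total = L₁ + 10·log₁₀ N, so L₁ = 90.9 − 10·log₁₀(12) = 90.9 − 10.792.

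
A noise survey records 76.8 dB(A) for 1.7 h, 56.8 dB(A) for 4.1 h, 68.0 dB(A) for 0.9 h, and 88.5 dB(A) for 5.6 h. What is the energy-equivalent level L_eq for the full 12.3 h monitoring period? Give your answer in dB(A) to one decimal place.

85.2 dB(A)

L_eq = 10·log₁₀[(1/T)·Σ tᵢ·10^(Lᵢ/10)] with T = 12.3 h.
Σ tᵢ·10^(Lᵢ/10) = 1.7·10^(76.8/10) + 4.1·10^(56.8/10) + 0.9·10^(68.0/10) + 5.6·10^(88.5/10) = 4.054e+09.
L_eq = 10·log₁₀(4.054e+09/12.3) = 85.18 dB(A).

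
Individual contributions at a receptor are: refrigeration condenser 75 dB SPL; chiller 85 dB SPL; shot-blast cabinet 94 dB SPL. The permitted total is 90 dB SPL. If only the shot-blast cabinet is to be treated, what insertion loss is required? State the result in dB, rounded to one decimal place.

5.9 dB

Everything except the shot-blast cabinet sums to 10^(75/10) + 10^(85/10) = 3.479e+08 in linear terms, 85.41 dB SPL.
The limit corresponds to 10^(90/10) = 1.000e+09; subtracting the fixed part leaves 6.521e+08 for the shot-blast cabinet, i.e. 88.14 dB SPL.
Required insertion loss = 94 − 88.14 = 5.86 dB.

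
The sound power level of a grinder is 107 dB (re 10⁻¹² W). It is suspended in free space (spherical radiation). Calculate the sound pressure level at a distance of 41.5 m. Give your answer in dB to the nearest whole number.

64 dB

Free-field spherical radiation: L_p = L_w − 10·log₁₀(4π·r²), r = 41.5 m.
4π·r² = 2.164e+04 m², 10·log₁₀ of that is 43.353 dB.
L_p = 107 − 43.353 = 63.65 dB.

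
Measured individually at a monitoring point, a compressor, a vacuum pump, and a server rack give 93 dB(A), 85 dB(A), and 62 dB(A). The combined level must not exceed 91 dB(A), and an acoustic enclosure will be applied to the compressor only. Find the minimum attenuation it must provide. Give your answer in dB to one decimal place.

3.3 dB

The untreated sources together contribute 10^(85/10) + 10^(62/10) = 3.178e+08, i.e. 85.02 dB(A).
The limit corresponds to 10^(91/10) = 1.259e+09; subtracting the fixed part leaves 9.411e+08 for the compressor, i.e. 89.74 dB(A).
Required insertion loss = 93 − 89.74 = 3.26 dB.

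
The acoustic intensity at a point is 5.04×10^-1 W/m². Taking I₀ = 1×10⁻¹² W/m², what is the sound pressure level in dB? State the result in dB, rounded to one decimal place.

117.0 dB

I/I₀ = 5.04×10^-1/10⁻¹² = 5.04×10^11, and L = 10·log₁₀(I/I₀).
L = 10·(0.7024 + 11) = 117.02 dB.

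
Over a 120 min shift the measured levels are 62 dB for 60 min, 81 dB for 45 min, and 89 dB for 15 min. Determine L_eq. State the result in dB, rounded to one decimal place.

81.7 dB

Weight each interval's intensity by its duration and average over T = 120 min:
Σ tᵢ·10^(Lᵢ/10) = 60·10^(62/10) + 45·10^(81/10) + 15·10^(89/10) = 1.768e+10.
L_eq = 10·log₁₀(1.768e+10/120) = 81.68 dB.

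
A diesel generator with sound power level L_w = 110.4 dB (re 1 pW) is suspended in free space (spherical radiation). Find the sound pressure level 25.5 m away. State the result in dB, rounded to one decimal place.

71.3 dB

L_p = L_w − 10·log₁₀(4π·r²) with r = 25.5 m.
4π·r² = 8171 m², 10·log₁₀ of that is 39.123 dB.
L_p = 110.4 − 39.123 = 71.28 dB.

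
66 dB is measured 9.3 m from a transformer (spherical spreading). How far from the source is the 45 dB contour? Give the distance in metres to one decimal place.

Point-source spreading drops the level by 20·log₁₀(r₂/r₁); inverting, r₂/r₁ = 10^(ΔL/20).
r₂ = 9.3·10^((66−45)/20) = 9.3·10^(21.0/20) = 104.35 m.

104.3 m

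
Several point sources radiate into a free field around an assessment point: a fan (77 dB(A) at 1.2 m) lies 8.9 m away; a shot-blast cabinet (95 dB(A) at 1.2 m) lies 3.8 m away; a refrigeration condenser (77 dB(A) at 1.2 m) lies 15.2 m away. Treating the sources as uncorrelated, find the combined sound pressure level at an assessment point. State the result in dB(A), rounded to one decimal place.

85.0 dB(A)

Apply inverse-square spreading to bring every level to the receiver, then sum 10^(L/10).
fan: 77 − 20·log₁₀(8.9/1.2) = 77 − 17.40 = 59.60 dB(A).
shot-blast cabinet: 95 − 20·log₁₀(3.8/1.2) = 95 − 10.01 = 84.99 dB(A).
refrigeration condenser: 77 − 20·log₁₀(15.2/1.2) = 77 − 22.05 = 54.95 dB(A).
Σ 10^(L/10) = 3.166e+08 → L_total = 10·log₁₀(3.166e+08) = 85.00 dB(A).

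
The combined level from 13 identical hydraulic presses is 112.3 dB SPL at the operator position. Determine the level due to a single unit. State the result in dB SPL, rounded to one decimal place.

101.2 dB SPL

13 equal contributions raise the level by 10·log₁₀ 13 = 11.139 dB, so each unit alone gives 112.3 − 11.139.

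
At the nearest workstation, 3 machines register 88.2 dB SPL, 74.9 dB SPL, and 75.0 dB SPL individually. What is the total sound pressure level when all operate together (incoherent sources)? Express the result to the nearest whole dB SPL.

89 dB SPL

For uncorrelated sources the intensities add, so convert each level to linear form, sum, and take 10·log₁₀ of the total.
Σ 10^(L/10) = 10^(88.2/10) + 10^(74.9/10) + 10^(75.0/10) = 7.232e+08.
L_total = 10·log₁₀(7.232e+08) = 88.59 dB SPL.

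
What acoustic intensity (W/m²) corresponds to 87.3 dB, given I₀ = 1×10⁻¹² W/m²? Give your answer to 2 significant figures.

0.00054 W/m²

I = I₀·10^(L/10) = 10⁻¹² × 10^(87.3/10) = 10^(-3.270).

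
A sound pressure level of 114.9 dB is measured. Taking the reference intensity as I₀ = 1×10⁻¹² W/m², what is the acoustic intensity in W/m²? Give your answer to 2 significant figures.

I = I₀·10^(L/10) = 10⁻¹² × 10^(114.9/10) = 10^(-0.510).

0.31 W/m²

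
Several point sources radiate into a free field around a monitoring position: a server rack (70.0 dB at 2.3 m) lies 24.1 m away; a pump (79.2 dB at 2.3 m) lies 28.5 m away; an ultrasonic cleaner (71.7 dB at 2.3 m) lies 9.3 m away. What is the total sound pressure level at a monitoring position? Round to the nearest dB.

62 dB

First find each source's level at the receiver (point-source: −20·log₁₀(r/r_ref)), then combine on an intensity basis.
server rack: 70.0 − 20·log₁₀(24.1/2.3) = 70.0 − 20.41 = 49.59 dB.
pump: 79.2 − 20·log₁₀(28.5/2.3) = 79.2 − 21.86 = 57.34 dB.
ultrasonic cleaner: 71.7 − 20·log₁₀(9.3/2.3) = 71.7 − 12.14 = 59.56 dB.
Σ 10^(L/10) = 1.537e+06 → L_total = 10·log₁₀(1.537e+06) = 61.87 dB.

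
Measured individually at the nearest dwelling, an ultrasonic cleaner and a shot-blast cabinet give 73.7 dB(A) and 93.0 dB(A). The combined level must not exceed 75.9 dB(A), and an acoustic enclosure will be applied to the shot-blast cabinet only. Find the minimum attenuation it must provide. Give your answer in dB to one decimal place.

21.1 dB

Fixed contribution from the other source: Σ 10^(L/10) = 10^(73.7/10) = 2.344e+07 (73.70 dB(A)).
To meet 75.9 dB(A) overall, the treated shot-blast cabinet may contribute at most 10^(75.9/10) − 2.344e+07 = 1.546e+07, i.e. 71.89 dB(A).
So the shot-blast cabinet must be reduced from 93.0 to 71.89 dB(A): IL = 21.11 dB.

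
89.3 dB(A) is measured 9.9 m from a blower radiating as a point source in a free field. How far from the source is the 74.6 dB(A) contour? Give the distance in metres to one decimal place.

For a point source L₁ − L₂ = 20·log₁₀(r₂/r₁), so r₂ = r₁·10^((L₁−L₂)/20).
r₂ = 9.9·10^((89.3−74.6)/20) = 9.9·10^(14.7/20) = 53.78 m.

53.8 m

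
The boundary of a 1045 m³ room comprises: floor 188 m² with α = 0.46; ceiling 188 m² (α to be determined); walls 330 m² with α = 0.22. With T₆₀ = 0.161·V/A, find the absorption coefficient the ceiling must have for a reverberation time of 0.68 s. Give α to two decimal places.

0.47

Required total absorption A = 0.161·1045/0.68 = 247.42 m².
Absorption from the other surfaces = 188·0.46 + 330·0.22 = 159.08 m², so the ceiling must supply 88.34 m² over 188 m².
α = 88.34/188 = 0.470.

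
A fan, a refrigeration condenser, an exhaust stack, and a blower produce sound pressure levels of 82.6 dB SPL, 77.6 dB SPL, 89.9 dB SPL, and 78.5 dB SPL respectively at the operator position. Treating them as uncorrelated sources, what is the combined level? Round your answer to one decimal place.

91.1 dB SPL

Incoherent sources combine by intensity addition: L_total = 10·log₁₀(Σ 10^(L_i/10)).
Σ 10^(L/10) = 10^(82.6/10) + 10^(77.6/10) + 10^(89.9/10) + 10^(78.5/10) = 1.288e+09.
L_total = 10·log₁₀(1.288e+09) = 91.10 dB SPL.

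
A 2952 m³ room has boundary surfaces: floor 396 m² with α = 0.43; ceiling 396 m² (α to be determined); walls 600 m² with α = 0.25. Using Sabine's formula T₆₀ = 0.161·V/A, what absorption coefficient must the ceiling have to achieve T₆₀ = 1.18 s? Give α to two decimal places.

0.21

A = 0.161·V/T₆₀ = 0.161·2952/1.18 = 402.77 m² sabins.
Absorption from the other surfaces = 396·0.43 + 600·0.25 = 320.28 m², so the ceiling must supply 82.49 m² over 396 m².
α = 82.49/396 = 0.208.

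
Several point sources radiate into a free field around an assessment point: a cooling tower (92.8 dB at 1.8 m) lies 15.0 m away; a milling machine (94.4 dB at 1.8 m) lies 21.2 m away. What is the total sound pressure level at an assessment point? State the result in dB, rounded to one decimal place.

First find each source's level at the receiver (point-source: −20·log₁₀(r/r_ref)), then combine on an intensity basis.
cooling tower: 92.8 − 20·log₁₀(15.0/1.8) = 92.8 − 18.42 = 74.38 dB.
milling machine: 94.4 − 20·log₁₀(21.2/1.8) = 94.4 − 21.42 = 72.98 dB.
Σ 10^(L/10) = 4.729e+07 → L_total = 10·log₁₀(4.729e+07) = 76.75 dB.

76.7 dB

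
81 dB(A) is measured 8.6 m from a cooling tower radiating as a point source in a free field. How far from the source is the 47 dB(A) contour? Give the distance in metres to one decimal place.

431.0 m

Point-source spreading drops the level by 20·log₁₀(r₂/r₁); inverting, r₂/r₁ = 10^(ΔL/20).
r₂ = 8.6·10^((81−47)/20) = 8.6·10^(34.0/20) = 431.02 m.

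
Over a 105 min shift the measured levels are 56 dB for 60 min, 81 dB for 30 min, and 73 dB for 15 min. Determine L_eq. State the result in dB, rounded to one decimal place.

75.9 dB

Weight each interval's intensity by its duration and average over T = 105 min:
Σ tᵢ·10^(Lᵢ/10) = 60·10^(56/10) + 30·10^(81/10) + 15·10^(73/10) = 4.100e+09.
L_eq = 10·log₁₀(4.100e+09/105) = 75.92 dB.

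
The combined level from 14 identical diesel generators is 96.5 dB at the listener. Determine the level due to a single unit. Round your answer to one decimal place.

For N identical incoherent sources L_total = L₁ + 10·log₁₀ N, so L₁ = 96.5 − 10·log₁₀(14) = 96.5 − 11.461.

85.0 dB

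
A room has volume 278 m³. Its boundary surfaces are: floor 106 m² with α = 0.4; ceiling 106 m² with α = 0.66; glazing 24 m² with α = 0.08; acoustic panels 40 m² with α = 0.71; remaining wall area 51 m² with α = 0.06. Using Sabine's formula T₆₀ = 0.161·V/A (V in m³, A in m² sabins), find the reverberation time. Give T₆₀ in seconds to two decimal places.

A = Σ Sᵢαᵢ = 106·0.4 + 106·0.66 + 24·0.08 + 40·0.71 + 51·0.06 = 145.74 m².
T₆₀ = 0.161 × 278 / 145.74 = 0.307 s.

0.31 s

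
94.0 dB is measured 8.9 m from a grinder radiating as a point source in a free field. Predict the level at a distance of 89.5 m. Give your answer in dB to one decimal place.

For a point source, L₂ = L₁ − 20·log₁₀(r₂/r₁).
L₂ = 94.0 − 20·log₁₀(89.5/8.9) = 94.0 − 20.049 = 73.95 dB.

74.0 dB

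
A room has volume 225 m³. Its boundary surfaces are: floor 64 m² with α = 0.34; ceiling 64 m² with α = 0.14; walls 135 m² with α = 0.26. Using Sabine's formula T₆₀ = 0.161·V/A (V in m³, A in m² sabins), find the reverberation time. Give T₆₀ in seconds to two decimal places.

0.55 s

Total absorption A = 64·0.34 + 64·0.14 + 135·0.26 = 65.82 m² sabins.
T₆₀ = 0.161·V/A = 0.161·225/65.82 = 0.550 s.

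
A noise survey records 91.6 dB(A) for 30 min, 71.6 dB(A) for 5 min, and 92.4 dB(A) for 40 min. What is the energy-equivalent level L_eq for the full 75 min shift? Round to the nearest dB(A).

92 dB(A)

Weight each interval's intensity by its duration and average over T = 75 min:
Σ tᵢ·10^(Lᵢ/10) = 30·10^(91.6/10) + 5·10^(71.6/10) + 40·10^(92.4/10) = 1.129e+11.
L_eq = 10·log₁₀(1.129e+11/75) = 91.78 dB(A).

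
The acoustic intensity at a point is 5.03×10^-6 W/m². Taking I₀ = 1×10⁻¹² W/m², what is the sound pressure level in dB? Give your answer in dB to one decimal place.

67.0 dB

I/I₀ = 5.03×10^-6/10⁻¹² = 5.03×10^6, and L = 10·log₁₀(I/I₀).
L = 10·(0.7016 + 6) = 67.02 dB.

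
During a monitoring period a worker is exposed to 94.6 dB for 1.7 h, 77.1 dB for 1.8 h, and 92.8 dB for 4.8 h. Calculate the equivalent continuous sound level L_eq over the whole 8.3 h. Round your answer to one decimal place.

92.3 dB

L_eq = 10·log₁₀[(1/T)·Σ tᵢ·10^(Lᵢ/10)] with T = 8.3 h.
Σ tᵢ·10^(Lᵢ/10) = 1.7·10^(94.6/10) + 1.8·10^(77.1/10) + 4.8·10^(92.8/10) = 1.414e+10.
L_eq = 10·log₁₀(1.414e+10/8.3) = 92.31 dB.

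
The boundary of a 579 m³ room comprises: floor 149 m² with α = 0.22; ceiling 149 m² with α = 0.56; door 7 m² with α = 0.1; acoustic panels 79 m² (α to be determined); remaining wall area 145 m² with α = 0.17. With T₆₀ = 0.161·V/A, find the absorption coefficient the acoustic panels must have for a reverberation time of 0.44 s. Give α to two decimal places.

0.89

Required total absorption A = 0.161·579/0.44 = 211.86 m².
Absorption from the other surfaces = 149·0.22 + 149·0.56 + 7·0.1 + 145·0.17 = 141.57 m², so the acoustic panels must supply 70.29 m² over 79 m².
α = 70.29/79 = 0.890.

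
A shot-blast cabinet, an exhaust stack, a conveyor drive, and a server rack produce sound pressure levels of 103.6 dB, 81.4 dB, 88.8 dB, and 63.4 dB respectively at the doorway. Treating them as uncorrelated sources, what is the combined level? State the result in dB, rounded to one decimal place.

For uncorrelated sources the intensities add, so convert each level to linear form, sum, and take 10·log₁₀ of the total.
Σ 10^(L/10) = 10^(103.6/10) + 10^(81.4/10) + 10^(88.8/10) + 10^(63.4/10) = 2.381e+10.
L_total = 10·log₁₀(2.381e+10) = 103.77 dB.

103.8 dB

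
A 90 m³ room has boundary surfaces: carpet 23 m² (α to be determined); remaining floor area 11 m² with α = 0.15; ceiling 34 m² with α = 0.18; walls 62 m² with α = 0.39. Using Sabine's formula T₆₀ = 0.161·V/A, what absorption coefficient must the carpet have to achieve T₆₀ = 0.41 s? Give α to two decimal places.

From T₆₀ = 0.161·V/A, the target T₆₀ = 0.41 s needs A = 0.161·90/0.41 = 35.34 m².
Absorption from the other surfaces = 11·0.15 + 34·0.18 + 62·0.39 = 31.95 m², so the carpet must supply 3.39 m² over 23 m².
α = 3.39/23 = 0.147.

0.15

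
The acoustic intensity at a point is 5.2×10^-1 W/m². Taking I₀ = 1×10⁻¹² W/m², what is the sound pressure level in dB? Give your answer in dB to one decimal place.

I/I₀ = 5.2×10^-1/10⁻¹² = 5.2×10^11, and L = 10·log₁₀(I/I₀).
L = 10·(0.7160 + 11) = 117.16 dB.

117.2 dB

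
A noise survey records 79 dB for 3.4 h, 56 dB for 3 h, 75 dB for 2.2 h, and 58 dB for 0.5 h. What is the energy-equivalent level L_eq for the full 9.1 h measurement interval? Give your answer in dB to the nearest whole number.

76 dB

Weight each interval's intensity by its duration and average over T = 9.1 h:
Σ tᵢ·10^(Lᵢ/10) = 3.4·10^(79/10) + 3·10^(56/10) + 2.2·10^(75/10) + 0.5·10^(58/10) = 3.412e+08.
L_eq = 10·log₁₀(3.412e+08/9.1) = 75.74 dB.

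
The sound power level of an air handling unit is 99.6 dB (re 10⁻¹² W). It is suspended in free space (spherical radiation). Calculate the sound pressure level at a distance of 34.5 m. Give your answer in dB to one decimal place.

57.9 dB

L_p = L_w − 10·log₁₀(4π·r²) with r = 34.5 m.
4π·r² = 1.496e+04 m², 10·log₁₀ of that is 41.748 dB.
L_p = 99.6 − 41.748 = 57.85 dB.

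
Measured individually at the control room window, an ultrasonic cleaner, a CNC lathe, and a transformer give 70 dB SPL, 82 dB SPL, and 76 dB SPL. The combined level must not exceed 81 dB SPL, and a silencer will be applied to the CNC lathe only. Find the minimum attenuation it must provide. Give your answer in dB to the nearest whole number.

3 dB

Fixed contribution from the other sources: Σ 10^(L/10) = 10^(70/10) + 10^(76/10) = 4.981e+07 (76.97 dB SPL).
To meet 81 dB SPL overall, the treated CNC lathe may contribute at most 10^(81/10) − 4.981e+07 = 7.608e+07, i.e. 78.81 dB SPL.
So the CNC lathe must be reduced from 82 to 78.81 dB SPL: IL = 3.19 dB.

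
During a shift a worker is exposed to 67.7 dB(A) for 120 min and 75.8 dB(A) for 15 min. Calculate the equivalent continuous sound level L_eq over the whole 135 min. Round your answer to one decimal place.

The energy average is taken in the linear domain: L_eq = 10·log₁₀[(Σ tᵢ·10^(Lᵢ/10))/T], T = 135 min.
Σ tᵢ·10^(Lᵢ/10) = 120·10^(67.7/10) + 15·10^(75.8/10) = 1.277e+09.
L_eq = 10·log₁₀(1.277e+09/135) = 69.76 dB(A).

69.8 dB(A)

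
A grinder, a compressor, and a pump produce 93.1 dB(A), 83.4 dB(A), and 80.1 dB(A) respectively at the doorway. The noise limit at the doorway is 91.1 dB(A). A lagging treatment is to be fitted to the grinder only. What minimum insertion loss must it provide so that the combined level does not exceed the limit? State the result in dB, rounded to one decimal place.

The untreated sources together contribute 10^(83.4/10) + 10^(80.1/10) = 3.211e+08, i.e. 85.07 dB(A).
To meet 91.1 dB(A) overall, the treated grinder may contribute at most 10^(91.1/10) − 3.211e+08 = 9.671e+08, i.e. 89.85 dB(A).
So the grinder must be reduced from 93.1 to 89.85 dB(A): IL = 3.25 dB.

3.2 dB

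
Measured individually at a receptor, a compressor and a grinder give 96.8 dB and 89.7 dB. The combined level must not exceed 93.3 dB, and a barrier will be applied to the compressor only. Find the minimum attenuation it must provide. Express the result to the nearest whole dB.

6 dB

The untreated sources together contribute 10^(89.7/10) = 9.333e+08, i.e. 89.70 dB.
To meet 93.3 dB overall, the treated compressor may contribute at most 10^(93.3/10) − 9.333e+08 = 1.205e+09, i.e. 90.81 dB.
Required insertion loss = 96.8 − 90.81 = 5.99 dB.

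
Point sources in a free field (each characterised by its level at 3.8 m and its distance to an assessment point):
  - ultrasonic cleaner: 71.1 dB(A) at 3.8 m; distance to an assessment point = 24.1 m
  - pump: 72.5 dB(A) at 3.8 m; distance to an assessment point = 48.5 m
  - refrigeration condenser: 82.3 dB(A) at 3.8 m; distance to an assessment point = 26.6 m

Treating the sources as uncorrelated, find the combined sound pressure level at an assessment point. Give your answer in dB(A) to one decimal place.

Apply inverse-square spreading to bring every level to the receiver, then sum 10^(L/10).
ultrasonic cleaner: 71.1 − 20·log₁₀(24.1/3.8) = 71.1 − 16.04 = 55.06 dB(A).
pump: 72.5 − 20·log₁₀(48.5/3.8) = 72.5 − 22.12 = 50.38 dB(A).
refrigeration condenser: 82.3 − 20·log₁₀(26.6/3.8) = 82.3 − 16.90 = 65.40 dB(A).
Σ 10^(L/10) = 3.895e+06 → L_total = 10·log₁₀(3.895e+06) = 65.91 dB(A).

65.9 dB(A)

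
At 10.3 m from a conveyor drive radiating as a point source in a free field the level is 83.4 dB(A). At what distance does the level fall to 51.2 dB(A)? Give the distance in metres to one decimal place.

419.6 m

The 32.2 dB drop corresponds to a distance ratio of 10^(32.2/20) for a point source.
r₂ = 10.3·10^((83.4−51.2)/20) = 10.3·10^(32.2/20) = 419.60 m.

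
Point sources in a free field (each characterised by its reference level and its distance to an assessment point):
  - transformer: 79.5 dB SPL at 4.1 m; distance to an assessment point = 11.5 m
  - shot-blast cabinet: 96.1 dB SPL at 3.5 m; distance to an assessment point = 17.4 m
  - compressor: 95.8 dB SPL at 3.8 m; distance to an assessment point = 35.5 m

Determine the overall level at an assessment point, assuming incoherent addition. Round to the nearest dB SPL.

83 dB SPL

Apply inverse-square spreading to bring every level to the receiver, then sum 10^(L/10).
transformer: 79.5 − 20·log₁₀(11.5/4.1) = 79.5 − 8.96 = 70.54 dB SPL.
shot-blast cabinet: 96.1 − 20·log₁₀(17.4/3.5) = 96.1 − 13.93 = 82.17 dB SPL.
compressor: 95.8 − 20·log₁₀(35.5/3.8) = 95.8 − 19.41 = 76.39 dB SPL.
Σ 10^(L/10) = 2.197e+08 → L_total = 10·log₁₀(2.197e+08) = 83.42 dB SPL.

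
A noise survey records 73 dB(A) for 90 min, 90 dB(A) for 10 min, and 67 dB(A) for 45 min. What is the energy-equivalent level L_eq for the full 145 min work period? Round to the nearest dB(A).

79 dB(A)

L_eq = 10·log₁₀[(1/T)·Σ tᵢ·10^(Lᵢ/10)] with T = 145 min.
Σ tᵢ·10^(Lᵢ/10) = 90·10^(73/10) + 10·10^(90/10) + 45·10^(67/10) = 1.202e+10.
L_eq = 10·log₁₀(1.202e+10/145) = 79.19 dB(A).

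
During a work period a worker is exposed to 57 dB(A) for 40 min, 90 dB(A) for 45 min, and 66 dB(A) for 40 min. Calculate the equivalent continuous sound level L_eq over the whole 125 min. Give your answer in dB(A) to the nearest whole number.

Weight each interval's intensity by its duration and average over T = 125 min:
Σ tᵢ·10^(Lᵢ/10) = 40·10^(57/10) + 45·10^(90/10) + 40·10^(66/10) = 4.518e+10.
L_eq = 10·log₁₀(4.518e+10/125) = 85.58 dB(A).

86 dB(A)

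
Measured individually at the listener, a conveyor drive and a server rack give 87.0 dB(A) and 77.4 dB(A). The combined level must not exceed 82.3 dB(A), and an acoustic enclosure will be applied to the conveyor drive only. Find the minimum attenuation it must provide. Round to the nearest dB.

6 dB

The untreated sources together contribute 10^(77.4/10) = 5.495e+07, i.e. 77.40 dB(A).
The limit corresponds to 10^(82.3/10) = 1.698e+08; subtracting the fixed part leaves 1.149e+08 for the conveyor drive, i.e. 80.60 dB(A).
Required insertion loss = 87.0 − 80.60 = 6.40 dB.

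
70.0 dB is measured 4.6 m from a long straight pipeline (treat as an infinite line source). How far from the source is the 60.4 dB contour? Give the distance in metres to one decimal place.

For a line source L₁ − L₂ = 10·log₁₀(r₂/r₁), so r₂ = r₁·10^((L₁−L₂)/10).
r₂ = 4.6·10^((70.0−60.4)/10) = 4.6·10^(9.6/10) = 41.95 m.

42.0 m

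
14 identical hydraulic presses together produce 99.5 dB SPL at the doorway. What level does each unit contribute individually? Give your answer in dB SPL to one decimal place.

For N identical incoherent sources L_total = L₁ + 10·log₁₀ N, so L₁ = 99.5 − 10·log₁₀(14) = 99.5 − 11.461.

88.0 dB SPL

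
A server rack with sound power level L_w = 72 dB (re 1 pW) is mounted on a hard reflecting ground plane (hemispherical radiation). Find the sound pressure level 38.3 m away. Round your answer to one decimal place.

L_p = L_w − 10·log₁₀(2π·r²) with r = 38.3 m.
2π·r² = 9217 m², 10·log₁₀ of that is 39.646 dB.
L_p = 72 − 39.646 = 32.35 dB.

32.4 dB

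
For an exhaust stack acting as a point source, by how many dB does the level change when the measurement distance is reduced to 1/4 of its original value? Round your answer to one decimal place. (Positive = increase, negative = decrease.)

+12.0 dB

With spherical spreading the level changes by −20·log₁₀(r₂/r₁).
ΔL = −20·log₁₀(0.25) = +12.04 dB.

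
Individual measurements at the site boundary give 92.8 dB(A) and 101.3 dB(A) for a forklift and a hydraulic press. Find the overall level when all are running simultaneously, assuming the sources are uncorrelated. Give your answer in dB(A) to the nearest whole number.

Incoherent sources combine by intensity addition: L_total = 10·log₁₀(Σ 10^(L_i/10)).
Σ 10^(L/10) = 10^(92.8/10) + 10^(101.3/10) = 1.540e+10.
L_total = 10·log₁₀(1.540e+10) = 101.87 dB(A).

102 dB(A)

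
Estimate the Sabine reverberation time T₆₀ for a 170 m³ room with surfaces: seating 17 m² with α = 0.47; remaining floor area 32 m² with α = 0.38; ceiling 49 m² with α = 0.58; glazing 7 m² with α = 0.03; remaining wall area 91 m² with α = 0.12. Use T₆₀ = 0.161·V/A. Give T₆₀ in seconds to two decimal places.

0.46 s

Summing Sᵢαᵢ: 17·0.47 + 32·0.38 + 49·0.58 + 7·0.03 + 91·0.12 = 59.70 m².
T₆₀ = 0.161·V/A = 0.161·170/59.70 = 0.458 s.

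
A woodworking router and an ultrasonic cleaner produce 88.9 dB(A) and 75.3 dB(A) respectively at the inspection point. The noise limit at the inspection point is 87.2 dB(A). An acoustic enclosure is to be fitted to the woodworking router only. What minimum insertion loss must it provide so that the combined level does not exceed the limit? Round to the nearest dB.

The untreated sources together contribute 10^(75.3/10) = 3.388e+07, i.e. 75.30 dB(A).
To meet 87.2 dB(A) overall, the treated woodworking router may contribute at most 10^(87.2/10) − 3.388e+07 = 4.909e+08, i.e. 86.91 dB(A).
Required insertion loss = 88.9 − 86.91 = 1.99 dB.

2 dB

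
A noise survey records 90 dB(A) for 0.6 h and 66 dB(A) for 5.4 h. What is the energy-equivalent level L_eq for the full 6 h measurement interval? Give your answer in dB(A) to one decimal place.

L_eq = 10·log₁₀[(1/T)·Σ tᵢ·10^(Lᵢ/10)] with T = 6 h.
Σ tᵢ·10^(Lᵢ/10) = 0.6·10^(90/10) + 5.4·10^(66/10) = 6.215e+08.
L_eq = 10·log₁₀(6.215e+08/6) = 80.15 dB(A).

80.2 dB(A)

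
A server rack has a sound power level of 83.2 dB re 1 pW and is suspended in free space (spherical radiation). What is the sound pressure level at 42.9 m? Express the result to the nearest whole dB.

The power spreads over a sphere of area 4π·r², so L_p = L_w − 10·log₁₀(4π·r²).
4π·r² = 2.313e+04 m², 10·log₁₀ of that is 43.641 dB.
L_p = 83.2 − 43.641 = 39.56 dB.

40 dB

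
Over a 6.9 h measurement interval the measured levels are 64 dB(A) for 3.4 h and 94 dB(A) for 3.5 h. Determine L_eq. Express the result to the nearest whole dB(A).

91 dB(A)

The energy average is taken in the linear domain: L_eq = 10·log₁₀[(Σ tᵢ·10^(Lᵢ/10))/T], T = 6.9 h.
Σ tᵢ·10^(Lᵢ/10) = 3.4·10^(64/10) + 3.5·10^(94/10) = 8.800e+09.
L_eq = 10·log₁₀(8.800e+09/6.9) = 91.06 dB(A).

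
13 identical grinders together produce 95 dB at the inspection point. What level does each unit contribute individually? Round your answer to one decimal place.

83.9 dB

For N identical incoherent sources L_total = L₁ + 10·log₁₀ N, so L₁ = 95 − 10·log₁₀(13) = 95 − 11.139.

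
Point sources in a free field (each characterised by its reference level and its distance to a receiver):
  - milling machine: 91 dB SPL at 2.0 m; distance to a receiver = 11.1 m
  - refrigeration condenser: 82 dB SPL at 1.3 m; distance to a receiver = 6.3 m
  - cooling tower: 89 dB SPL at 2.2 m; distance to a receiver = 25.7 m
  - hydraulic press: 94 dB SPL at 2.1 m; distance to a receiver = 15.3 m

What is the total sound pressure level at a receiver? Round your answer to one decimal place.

80.0 dB SPL

Apply inverse-square spreading to bring every level to the receiver, then sum 10^(L/10).
milling machine: 91 − 20·log₁₀(11.1/2.0) = 91 − 14.89 = 76.11 dB SPL.
refrigeration condenser: 82 − 20·log₁₀(6.3/1.3) = 82 − 13.71 = 68.29 dB SPL.
cooling tower: 89 − 20·log₁₀(25.7/2.2) = 89 − 21.35 = 67.65 dB SPL.
hydraulic press: 94 − 20·log₁₀(15.3/2.1) = 94 − 17.25 = 76.75 dB SPL.
Σ 10^(L/10) = 1.008e+08 → L_total = 10·log₁₀(1.008e+08) = 80.03 dB SPL.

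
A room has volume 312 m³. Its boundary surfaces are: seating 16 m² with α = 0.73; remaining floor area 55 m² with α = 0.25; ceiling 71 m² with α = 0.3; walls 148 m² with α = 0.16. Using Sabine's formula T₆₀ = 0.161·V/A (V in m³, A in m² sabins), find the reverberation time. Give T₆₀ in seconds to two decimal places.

Summing Sᵢαᵢ: 16·0.73 + 55·0.25 + 71·0.3 + 148·0.16 = 70.41 m².
T₆₀ = 0.161 × 312 / 70.41 = 0.713 s.

0.71 s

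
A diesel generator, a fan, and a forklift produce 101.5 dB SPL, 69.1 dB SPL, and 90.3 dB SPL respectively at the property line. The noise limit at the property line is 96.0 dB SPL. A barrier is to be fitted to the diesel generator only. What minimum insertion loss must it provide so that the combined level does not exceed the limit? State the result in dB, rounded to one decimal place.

6.9 dB

Fixed contribution from the other sources: Σ 10^(L/10) = 10^(69.1/10) + 10^(90.3/10) = 1.080e+09 (90.33 dB SPL).
The limit corresponds to 10^(96.0/10) = 3.981e+09; subtracting the fixed part leaves 2.901e+09 for the diesel generator, i.e. 94.63 dB SPL.
Required insertion loss = 101.5 − 94.63 = 6.87 dB.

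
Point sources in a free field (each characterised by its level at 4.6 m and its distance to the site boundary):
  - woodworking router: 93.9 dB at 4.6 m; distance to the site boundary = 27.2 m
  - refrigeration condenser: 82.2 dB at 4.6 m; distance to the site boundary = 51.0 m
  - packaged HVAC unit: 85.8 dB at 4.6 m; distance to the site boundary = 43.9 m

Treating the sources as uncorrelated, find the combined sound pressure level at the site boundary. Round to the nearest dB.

79 dB

First find each source's level at the receiver (point-source: −20·log₁₀(r/r_ref)), then combine on an intensity basis.
woodworking router: 93.9 − 20·log₁₀(27.2/4.6) = 93.9 − 15.44 = 78.46 dB.
refrigeration condenser: 82.2 − 20·log₁₀(51.0/4.6) = 82.2 − 20.90 = 61.30 dB.
packaged HVAC unit: 85.8 − 20·log₁₀(43.9/4.6) = 85.8 − 19.59 = 66.21 dB.
Σ 10^(L/10) = 7.573e+07 → L_total = 10·log₁₀(7.573e+07) = 78.79 dB.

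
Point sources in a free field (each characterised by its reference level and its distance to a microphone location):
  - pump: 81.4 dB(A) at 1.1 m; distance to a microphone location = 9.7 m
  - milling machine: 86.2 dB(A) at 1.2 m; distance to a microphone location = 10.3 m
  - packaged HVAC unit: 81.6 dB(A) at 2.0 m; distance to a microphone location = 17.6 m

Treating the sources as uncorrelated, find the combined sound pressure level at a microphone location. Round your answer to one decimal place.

69.7 dB(A)

Propagate each source to the receiver with L = L_ref − 20·log₁₀(r/r_ref), then add intensities.
pump: 81.4 − 20·log₁₀(9.7/1.1) = 81.4 − 18.91 = 62.49 dB(A).
milling machine: 86.2 − 20·log₁₀(10.3/1.2) = 86.2 − 18.67 = 67.53 dB(A).
packaged HVAC unit: 81.6 − 20·log₁₀(17.6/2.0) = 81.6 − 18.89 = 62.71 dB(A).
Σ 10^(L/10) = 9.300e+06 → L_total = 10·log₁₀(9.300e+06) = 69.68 dB(A).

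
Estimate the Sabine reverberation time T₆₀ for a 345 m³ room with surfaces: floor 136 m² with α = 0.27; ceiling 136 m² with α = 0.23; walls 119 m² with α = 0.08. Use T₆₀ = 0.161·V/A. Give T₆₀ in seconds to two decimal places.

Summing Sᵢαᵢ: 136·0.27 + 136·0.23 + 119·0.08 = 77.52 m².
T₆₀ = 0.161·V/A = 0.161·345/77.52 = 0.717 s.

0.72 s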